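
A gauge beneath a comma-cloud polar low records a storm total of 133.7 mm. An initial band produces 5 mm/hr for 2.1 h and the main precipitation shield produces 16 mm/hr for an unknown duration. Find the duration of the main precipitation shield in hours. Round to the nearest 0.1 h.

Known phases: 5 × 2.1 = 10.5 mm.
Remaining depth = 133.7 − 10.5 = 123.2 mm.
Duration = 123.2 / 16 = 7.7 h.

duration ≈ 7.7 h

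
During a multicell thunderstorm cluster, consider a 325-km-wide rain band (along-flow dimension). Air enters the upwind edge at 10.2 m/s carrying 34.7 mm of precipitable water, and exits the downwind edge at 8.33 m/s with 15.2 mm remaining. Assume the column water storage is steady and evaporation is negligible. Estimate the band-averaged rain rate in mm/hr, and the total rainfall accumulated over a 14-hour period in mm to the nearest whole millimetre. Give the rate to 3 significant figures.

Column moisture flux per unit crosswind length is F = V × PW.
Inflow: F_in = 10.2 × 34.7 = 353.94 mm·m/s
Outflow: F_out = 8.33 × 15.2 = 126.616 mm·m/s
Steady-state rate R = (F_in − F_out)/L = (353.94 − 126.616) / 325000 m = 6.995e-04 mm/s.
R = 6.995e-04 × 3600 = 2.52 mm/hr.
Over 14 h: total = 2.52 × 14 = 35.28 ≈ 35 mm.

R ≈ 2.52 mm/hr; total ≈ 35 mm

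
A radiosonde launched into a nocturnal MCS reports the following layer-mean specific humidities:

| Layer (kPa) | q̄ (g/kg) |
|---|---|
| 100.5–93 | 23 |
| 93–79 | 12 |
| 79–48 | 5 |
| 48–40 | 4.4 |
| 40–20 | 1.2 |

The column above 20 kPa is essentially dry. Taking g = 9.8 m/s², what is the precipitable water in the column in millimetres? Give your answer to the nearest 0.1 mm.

PW ≈ 56.6 mm

Precipitable water is the column-integrated vapour mass per unit area: PW = (1/g) Σ q̄ Δp, with q in kg/kg and Δp in Pa (1 kg/m² of water = 1 mm).
Layer 100.5–93 kPa: Δp = 75 hPa = 7500 Pa, q̄ = 0.023 kg/kg → 0.023 × 7500 / 9.8 = 17.60 mm
Layer 93–79 kPa: Δp = 140 hPa = 14000 Pa, q̄ = 0.012 kg/kg → 0.012 × 14000 / 9.8 = 17.14 mm
Layer 79–48 kPa: Δp = 310 hPa = 31000 Pa, q̄ = 0.005 kg/kg → 0.005 × 31000 / 9.8 = 15.82 mm
Layer 48–40 kPa: Δp = 80 hPa = 8000 Pa, q̄ = 0.0044 kg/kg → 0.0044 × 8000 / 9.8 = 3.59 mm
Layer 40–20 kPa: Δp = 200 hPa = 20000 Pa, q̄ = 0.0012 kg/kg → 0.0012 × 20000 / 9.8 = 2.45 mm
PW = 17.60 + 17.14 + 15.82 + 3.59 + 2.45 = 56.60 ≈ 56.6 mm.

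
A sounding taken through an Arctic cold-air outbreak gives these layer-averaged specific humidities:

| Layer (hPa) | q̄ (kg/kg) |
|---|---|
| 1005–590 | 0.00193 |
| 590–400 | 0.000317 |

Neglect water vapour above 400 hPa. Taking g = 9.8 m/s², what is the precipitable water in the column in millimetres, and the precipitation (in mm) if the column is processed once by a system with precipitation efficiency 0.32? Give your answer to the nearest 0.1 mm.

PW ≈ 8.8 mm; precipitation ≈ 2.8 mm

Precipitable water is the column-integrated vapour mass per unit area: PW = (1/g) Σ q̄ Δp, with q in kg/kg and Δp in Pa (1 kg/m² of water = 1 mm).
Layer 1005–590 hPa: Δp = 415 hPa = 41500 Pa, q̄ = 0.00193 kg/kg → 0.00193 × 41500 / 9.8 = 8.17 mm
Layer 590–400 hPa: Δp = 190 hPa = 19000 Pa, q̄ = 0.000317 kg/kg → 0.000317 × 19000 / 9.8 = 0.61 mm
PW = 8.17 + 0.61 = 8.78 ≈ 8.8 mm.
Precipitation = ε × PW = 0.32 × 8.8 = 2.8 mm.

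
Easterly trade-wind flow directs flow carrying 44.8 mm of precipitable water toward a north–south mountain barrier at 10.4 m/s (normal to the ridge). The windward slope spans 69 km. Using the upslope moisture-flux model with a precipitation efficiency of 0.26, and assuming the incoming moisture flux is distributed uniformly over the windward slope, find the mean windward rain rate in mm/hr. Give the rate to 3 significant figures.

R ≈ 6.32 mm/hr

Incoming column moisture flux per unit ridge length: F = V × PW = 10.4 × 44.8 = 465.92 mm·m/s.
Spread over the 69 km slope with efficiency ε = 0.26: R = ε·F/W = 0.26 × 465.92 / 69000 m = 1.756e-03 mm/s.
R = 1.756e-03 × 3600 = 6.32 mm/hr.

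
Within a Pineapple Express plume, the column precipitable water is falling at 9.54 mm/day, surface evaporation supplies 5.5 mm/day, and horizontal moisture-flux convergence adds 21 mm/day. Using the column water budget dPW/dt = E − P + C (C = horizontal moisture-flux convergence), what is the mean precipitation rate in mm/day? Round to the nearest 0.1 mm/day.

P ≈ 36.0 mm/day

dPW/dt = -9.54 mm/day.
P = E + C − dPW/dt = 5.5 + (21) − (-9.54) = 36.0 mm/day.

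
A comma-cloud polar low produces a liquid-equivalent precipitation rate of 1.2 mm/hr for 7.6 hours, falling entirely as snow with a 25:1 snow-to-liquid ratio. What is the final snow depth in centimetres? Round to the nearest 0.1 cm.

snow depth ≈ 22.8 cm

Liquid-equivalent depth = 1.2 × 7.6 = 9.12 mm.
Snow depth = 9.12 mm × 25 = 228 mm = 22.8 cm.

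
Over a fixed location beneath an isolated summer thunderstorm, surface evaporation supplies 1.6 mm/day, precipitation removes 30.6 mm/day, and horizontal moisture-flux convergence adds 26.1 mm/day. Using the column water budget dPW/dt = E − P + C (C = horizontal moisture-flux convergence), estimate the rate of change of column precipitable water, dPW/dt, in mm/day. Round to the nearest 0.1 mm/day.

dPW/dt ≈ -2.9 mm/day

dPW/dt = E − P + C = 1.6 − 30.6 + (26.1) = -2.9 mm/day.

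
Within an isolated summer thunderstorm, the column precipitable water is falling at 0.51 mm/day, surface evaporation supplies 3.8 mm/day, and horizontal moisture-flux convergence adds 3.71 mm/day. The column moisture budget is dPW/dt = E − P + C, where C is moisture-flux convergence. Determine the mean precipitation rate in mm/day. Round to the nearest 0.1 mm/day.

P ≈ 8.0 mm/day

dPW/dt = -0.51 mm/day.
P = E + C − dPW/dt = 3.8 + (3.71) − (-0.51) = 8.0 mm/day.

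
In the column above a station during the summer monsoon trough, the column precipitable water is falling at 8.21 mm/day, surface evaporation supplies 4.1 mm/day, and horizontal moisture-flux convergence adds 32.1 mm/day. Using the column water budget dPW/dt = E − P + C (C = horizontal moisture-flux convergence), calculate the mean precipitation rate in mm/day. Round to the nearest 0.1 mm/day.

P ≈ 44.4 mm/day

dPW/dt = -8.21 mm/day.
P = E + C − dPW/dt = 4.1 + (32.1) − (-8.21) = 44.4 mm/day.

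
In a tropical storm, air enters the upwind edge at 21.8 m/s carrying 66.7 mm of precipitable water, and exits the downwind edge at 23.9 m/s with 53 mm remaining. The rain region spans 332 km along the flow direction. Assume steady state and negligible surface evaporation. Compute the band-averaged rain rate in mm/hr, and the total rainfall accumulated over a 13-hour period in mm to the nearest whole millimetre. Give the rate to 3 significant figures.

Column moisture flux per unit crosswind length is F = V × PW.
Inflow: F_in = 21.8 × 66.7 = 1454.06 mm·m/s
Outflow: F_out = 23.9 × 53 = 1266.7 mm·m/s
Steady-state rate R = (F_in − F_out)/L = (1454.06 − 1266.7) / 332000 m = 5.643e-04 mm/s.
R = 5.643e-04 × 3600 = 2.03 mm/hr.
Over 13 h: total = 2.03 × 13 = 26.39 ≈ 26 mm.

R ≈ 2.03 mm/hr; total ≈ 26 mm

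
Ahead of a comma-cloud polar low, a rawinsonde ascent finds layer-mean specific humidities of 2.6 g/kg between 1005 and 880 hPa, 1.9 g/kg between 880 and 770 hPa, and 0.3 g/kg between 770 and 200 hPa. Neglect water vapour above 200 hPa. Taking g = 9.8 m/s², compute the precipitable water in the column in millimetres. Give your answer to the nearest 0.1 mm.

Precipitable water is the column-integrated vapour mass per unit area: PW = (1/g) Σ q̄ Δp, with q in kg/kg and Δp in Pa (1 kg/m² of water = 1 mm).
Layer 1005–880 hPa: Δp = 125 hPa = 12500 Pa, q̄ = 0.0026 kg/kg → 0.0026 × 12500 / 9.8 = 3.32 mm
Layer 880–770 hPa: Δp = 110 hPa = 11000 Pa, q̄ = 0.0019 kg/kg → 0.0019 × 11000 / 9.8 = 2.13 mm
Layer 770–200 hPa: Δp = 570 hPa = 57000 Pa, q̄ = 0.0003 kg/kg → 0.0003 × 57000 / 9.8 = 1.74 mm
PW = 3.32 + 2.13 + 1.74 = 7.19 ≈ 7.2 mm.

PW ≈ 7.2 mm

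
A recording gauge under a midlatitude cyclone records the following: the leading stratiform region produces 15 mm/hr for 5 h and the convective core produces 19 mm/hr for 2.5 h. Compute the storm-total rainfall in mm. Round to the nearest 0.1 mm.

Total = Σ Rᵢ Δtᵢ = 15 × 5 + 19 × 2.5
      = 75 + 47.5 = 122.5 mm.

total ≈ 122.5 mm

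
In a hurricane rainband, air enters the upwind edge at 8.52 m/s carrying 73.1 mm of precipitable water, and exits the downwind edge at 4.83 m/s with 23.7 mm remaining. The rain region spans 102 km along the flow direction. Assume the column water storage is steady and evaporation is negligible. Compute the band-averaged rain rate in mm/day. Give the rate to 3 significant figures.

R ≈ 431 mm/day

Column moisture flux per unit crosswind length is F = V × PW.
Inflow: F_in = 8.52 × 73.1 = 622.812 mm·m/s
Outflow: F_out = 4.83 × 23.7 = 114.471 mm·m/s
Steady-state rate R = (F_in − F_out)/L = (622.812 − 114.471) / 102000 m = 4.984e-03 mm/s.
R = 4.984e-03 × 3600 × 24 = 431 mm/day.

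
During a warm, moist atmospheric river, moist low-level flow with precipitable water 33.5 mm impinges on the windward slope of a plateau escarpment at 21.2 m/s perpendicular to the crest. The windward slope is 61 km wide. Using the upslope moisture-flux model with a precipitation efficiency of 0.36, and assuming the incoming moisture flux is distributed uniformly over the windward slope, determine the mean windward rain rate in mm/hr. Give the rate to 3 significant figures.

Incoming column moisture flux per unit ridge length: F = V × PW = 21.2 × 33.5 = 710.2 mm·m/s.
Spread over the 61 km slope with efficiency ε = 0.36: R = ε·F/W = 0.36 × 710.2 / 61000 m = 4.191e-03 mm/s.
R = 4.191e-03 × 3600 = 15.1 mm/hr.

R ≈ 15.1 mm/hr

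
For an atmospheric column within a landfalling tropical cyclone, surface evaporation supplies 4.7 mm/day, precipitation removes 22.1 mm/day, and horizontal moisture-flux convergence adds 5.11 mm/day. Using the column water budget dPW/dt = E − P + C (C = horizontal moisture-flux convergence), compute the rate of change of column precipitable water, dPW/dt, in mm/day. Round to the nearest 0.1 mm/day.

dPW/dt ≈ -12.3 mm/day

dPW/dt = E − P + C = 4.7 − 22.1 + (5.11) = -12.3 mm/day.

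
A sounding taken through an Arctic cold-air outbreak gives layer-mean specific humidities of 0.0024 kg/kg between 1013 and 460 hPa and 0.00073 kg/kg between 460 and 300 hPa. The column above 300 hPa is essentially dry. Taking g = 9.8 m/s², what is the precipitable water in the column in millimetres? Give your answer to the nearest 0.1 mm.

PW ≈ 14.7 mm

Precipitable water is the column-integrated vapour mass per unit area: PW = (1/g) Σ q̄ Δp, with q in kg/kg and Δp in Pa (1 kg/m² of water = 1 mm).
Layer 1013–460 hPa: Δp = 553 hPa = 55300 Pa, q̄ = 0.0024 kg/kg → 0.0024 × 55300 / 9.8 = 13.54 mm
Layer 460–300 hPa: Δp = 160 hPa = 16000 Pa, q̄ = 0.00073 kg/kg → 0.00073 × 16000 / 9.8 = 1.19 mm
PW = 13.54 + 1.19 = 14.73 ≈ 14.7 mm.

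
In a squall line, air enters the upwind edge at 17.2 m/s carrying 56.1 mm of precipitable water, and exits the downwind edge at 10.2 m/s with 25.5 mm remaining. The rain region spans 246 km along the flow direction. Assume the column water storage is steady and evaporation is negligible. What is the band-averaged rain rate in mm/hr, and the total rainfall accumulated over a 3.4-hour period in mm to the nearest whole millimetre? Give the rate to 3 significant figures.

Column moisture flux per unit crosswind length is F = V × PW.
Inflow: F_in = 17.2 × 56.1 = 964.92 mm·m/s
Outflow: F_out = 10.2 × 25.5 = 260.1 mm·m/s
Steady-state rate R = (F_in − F_out)/L = (964.92 − 260.1) / 246000 m = 2.865e-03 mm/s.
R = 2.865e-03 × 3600 = 10.3 mm/hr.
Over 3.4 h: total = 10.3 × 3.4 = 35.02 ≈ 35 mm.

R ≈ 10.3 mm/hr; total ≈ 35 mm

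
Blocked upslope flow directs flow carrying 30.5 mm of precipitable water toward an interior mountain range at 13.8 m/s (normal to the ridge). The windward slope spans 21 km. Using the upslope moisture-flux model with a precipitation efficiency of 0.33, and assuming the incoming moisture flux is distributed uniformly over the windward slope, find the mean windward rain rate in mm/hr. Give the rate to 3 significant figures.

Incoming column moisture flux per unit ridge length: F = V × PW = 13.8 × 30.5 = 420.9 mm·m/s.
Spread over the 21 km slope with efficiency ε = 0.33: R = ε·F/W = 0.33 × 420.9 / 21000 m = 6.614e-03 mm/s.
R = 6.614e-03 × 3600 = 23.8 mm/hr.

R ≈ 23.8 mm/hr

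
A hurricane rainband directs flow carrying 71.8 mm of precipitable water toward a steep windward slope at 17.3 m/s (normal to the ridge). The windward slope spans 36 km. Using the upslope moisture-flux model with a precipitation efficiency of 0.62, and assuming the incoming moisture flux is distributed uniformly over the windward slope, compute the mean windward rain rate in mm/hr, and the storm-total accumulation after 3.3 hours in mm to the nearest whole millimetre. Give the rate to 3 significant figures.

R ≈ 77.0 mm/hr; total ≈ 254 mm

Incoming column moisture flux per unit ridge length: F = V × PW = 17.3 × 71.8 = 1242.14 mm·m/s.
Spread over the 36 km slope with efficiency ε = 0.62: R = ε·F/W = 0.62 × 1242.14 / 36000 m = 2.139e-02 mm/s.
R = 2.139e-02 × 3600 = 77.0 mm/hr.
Over 3.3 h: total = 77.0 × 3.3 = 254.1 ≈ 254 mm.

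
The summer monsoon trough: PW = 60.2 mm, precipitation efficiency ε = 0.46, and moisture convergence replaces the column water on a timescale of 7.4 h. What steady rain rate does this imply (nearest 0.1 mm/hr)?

Each overturning extracts ε × PW = 0.46 × 60.2 = 27.692 mm.
Rate = ε·PW / τ = 27.692 / 7.4 h = 3.7 mm/hr.

R ≈ 3.7 mm/hr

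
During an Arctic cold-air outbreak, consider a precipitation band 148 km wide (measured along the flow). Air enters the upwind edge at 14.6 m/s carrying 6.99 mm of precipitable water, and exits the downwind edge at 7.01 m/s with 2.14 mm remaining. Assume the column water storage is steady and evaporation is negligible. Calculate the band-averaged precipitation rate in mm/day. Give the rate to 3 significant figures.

Column moisture flux per unit crosswind length is F = V × PW.
Inflow: F_in = 14.6 × 6.99 = 102.054 mm·m/s
Outflow: F_out = 7.01 × 2.14 = 15.0014 mm·m/s
Steady-state rate R = (F_in − F_out)/L = (102.054 − 15.0014) / 148000 m = 5.882e-04 mm/s.
R = 5.882e-04 × 3600 × 24 = 50.8 mm/day.

R ≈ 50.8 mm/day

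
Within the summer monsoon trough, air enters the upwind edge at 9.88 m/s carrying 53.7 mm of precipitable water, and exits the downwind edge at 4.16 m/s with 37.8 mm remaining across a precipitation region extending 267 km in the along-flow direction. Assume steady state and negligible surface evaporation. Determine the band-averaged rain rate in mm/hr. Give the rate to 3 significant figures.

Column moisture flux per unit crosswind length is F = V × PW.
Inflow: F_in = 9.88 × 53.7 = 530.556 mm·m/s
Outflow: F_out = 4.16 × 37.8 = 157.248 mm·m/s
Steady-state rate R = (F_in − F_out)/L = (530.556 − 157.248) / 267000 m = 1.398e-03 mm/s.
R = 1.398e-03 × 3600 = 5.03 mm/hr.

R ≈ 5.03 mm/hr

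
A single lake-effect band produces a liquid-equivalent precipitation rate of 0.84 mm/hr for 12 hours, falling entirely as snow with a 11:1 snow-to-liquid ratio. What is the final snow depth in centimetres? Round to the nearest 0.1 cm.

Liquid-equivalent depth = 0.84 × 12 = 10.08 mm.
Snow depth = 10.08 mm × 11 = 110.88 mm = 11.1 cm.

snow depth ≈ 11.1 cm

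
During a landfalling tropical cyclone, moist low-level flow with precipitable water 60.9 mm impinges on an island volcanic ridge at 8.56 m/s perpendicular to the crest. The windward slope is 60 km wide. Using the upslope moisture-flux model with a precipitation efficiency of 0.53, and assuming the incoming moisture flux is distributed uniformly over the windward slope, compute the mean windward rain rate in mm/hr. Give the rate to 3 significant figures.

Incoming column moisture flux per unit ridge length: F = V × PW = 8.56 × 60.9 = 521.304 mm·m/s.
Spread over the 60 km slope with efficiency ε = 0.53: R = ε·F/W = 0.53 × 521.304 / 60000 m = 4.605e-03 mm/s.
R = 4.605e-03 × 3600 = 16.6 mm/hr.

R ≈ 16.6 mm/hr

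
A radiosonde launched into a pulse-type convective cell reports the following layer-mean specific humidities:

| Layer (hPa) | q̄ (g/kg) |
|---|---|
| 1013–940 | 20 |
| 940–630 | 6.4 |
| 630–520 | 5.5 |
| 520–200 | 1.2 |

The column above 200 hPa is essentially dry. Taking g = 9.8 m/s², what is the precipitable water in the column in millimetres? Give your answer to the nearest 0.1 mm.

PW ≈ 45.2 mm

Precipitable water is the column-integrated vapour mass per unit area: PW = (1/g) Σ q̄ Δp, with q in kg/kg and Δp in Pa (1 kg/m² of water = 1 mm).
Layer 1013–940 hPa: Δp = 73 hPa = 7300 Pa, q̄ = 0.02 kg/kg → 0.02 × 7300 / 9.8 = 14.90 mm
Layer 940–630 hPa: Δp = 310 hPa = 31000 Pa, q̄ = 0.0064 kg/kg → 0.0064 × 31000 / 9.8 = 20.24 mm
Layer 630–520 hPa: Δp = 110 hPa = 11000 Pa, q̄ = 0.0055 kg/kg → 0.0055 × 11000 / 9.8 = 6.17 mm
Layer 520–200 hPa: Δp = 320 hPa = 32000 Pa, q̄ = 0.0012 kg/kg → 0.0012 × 32000 / 9.8 = 3.92 mm
PW = 14.90 + 20.24 + 6.17 + 3.92 = 45.23 ≈ 45.2 mm.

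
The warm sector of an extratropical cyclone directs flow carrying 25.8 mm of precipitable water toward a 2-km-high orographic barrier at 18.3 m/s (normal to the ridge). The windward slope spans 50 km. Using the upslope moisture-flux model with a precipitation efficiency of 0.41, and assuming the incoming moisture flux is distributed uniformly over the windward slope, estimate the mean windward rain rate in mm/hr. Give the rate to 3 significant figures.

Incoming column moisture flux per unit ridge length: F = V × PW = 18.3 × 25.8 = 472.14 mm·m/s.
Spread over the 50 km slope with efficiency ε = 0.41: R = ε·F/W = 0.41 × 472.14 / 50000 m = 3.872e-03 mm/s.
R = 3.872e-03 × 3600 = 13.9 mm/hr.

R ≈ 13.9 mm/hr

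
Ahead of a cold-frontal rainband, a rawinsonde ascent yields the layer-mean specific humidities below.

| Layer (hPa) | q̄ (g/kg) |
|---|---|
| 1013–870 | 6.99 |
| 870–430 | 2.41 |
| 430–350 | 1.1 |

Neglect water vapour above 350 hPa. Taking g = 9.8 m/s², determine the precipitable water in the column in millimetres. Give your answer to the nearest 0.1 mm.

PW ≈ 21.9 mm

Precipitable water is the column-integrated vapour mass per unit area: PW = (1/g) Σ q̄ Δp, with q in kg/kg and Δp in Pa (1 kg/m² of water = 1 mm).
Layer 1013–870 hPa: Δp = 143 hPa = 14300 Pa, q̄ = 0.00699 kg/kg → 0.00699 × 14300 / 9.8 = 10.20 mm
Layer 870–430 hPa: Δp = 440 hPa = 44000 Pa, q̄ = 0.00241 kg/kg → 0.00241 × 44000 / 9.8 = 10.82 mm
Layer 430–350 hPa: Δp = 80 hPa = 8000 Pa, q̄ = 0.0011 kg/kg → 0.0011 × 8000 / 9.8 = 0.90 mm
PW = 10.20 + 10.82 + 0.90 = 21.92 ≈ 21.9 mm.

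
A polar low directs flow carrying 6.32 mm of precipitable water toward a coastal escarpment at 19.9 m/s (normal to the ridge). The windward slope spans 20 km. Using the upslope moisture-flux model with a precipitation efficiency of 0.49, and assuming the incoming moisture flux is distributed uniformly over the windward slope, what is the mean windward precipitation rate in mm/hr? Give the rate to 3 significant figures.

Incoming column moisture flux per unit ridge length: F = V × PW = 19.9 × 6.32 = 125.768 mm·m/s.
Spread over the 20 km slope with efficiency ε = 0.49: R = ε·F/W = 0.49 × 125.768 / 20000 m = 3.081e-03 mm/s.
R = 3.081e-03 × 3600 = 11.1 mm/hr.

R ≈ 11.1 mm/hr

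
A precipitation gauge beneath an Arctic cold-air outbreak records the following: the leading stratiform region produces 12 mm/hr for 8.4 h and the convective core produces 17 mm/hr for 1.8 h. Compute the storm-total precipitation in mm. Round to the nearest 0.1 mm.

total ≈ 131.4 mm

Total = Σ Rᵢ Δtᵢ = 12 × 8.4 + 17 × 1.8
      = 100.8 + 30.6 = 131.4 mm.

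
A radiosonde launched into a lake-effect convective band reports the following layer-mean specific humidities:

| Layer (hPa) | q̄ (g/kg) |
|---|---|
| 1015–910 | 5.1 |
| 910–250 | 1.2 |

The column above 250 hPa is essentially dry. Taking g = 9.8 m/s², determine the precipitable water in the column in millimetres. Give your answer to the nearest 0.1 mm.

Precipitable water is the column-integrated vapour mass per unit area: PW = (1/g) Σ q̄ Δp, with q in kg/kg and Δp in Pa (1 kg/m² of water = 1 mm).
Layer 1015–910 hPa: Δp = 105 hPa = 10500 Pa, q̄ = 0.0051 kg/kg → 0.0051 × 10500 / 9.8 = 5.46 mm
Layer 910–250 hPa: Δp = 660 hPa = 66000 Pa, q̄ = 0.0012 kg/kg → 0.0012 × 66000 / 9.8 = 8.08 mm
PW = 5.46 + 8.08 = 13.54 ≈ 13.5 mm.

PW ≈ 13.5 mm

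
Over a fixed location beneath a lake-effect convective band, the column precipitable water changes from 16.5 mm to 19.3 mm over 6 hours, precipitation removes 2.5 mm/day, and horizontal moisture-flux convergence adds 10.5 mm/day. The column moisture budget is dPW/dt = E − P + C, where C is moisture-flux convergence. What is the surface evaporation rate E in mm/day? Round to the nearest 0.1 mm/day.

dPW/dt = (19.3 − 16.5) mm / (6/24 day) = +11.200 mm/day.
E = dPW/dt + P − C = (+11.200) + 2.5 − (10.5) = 3.2 mm/day.

E ≈ 3.2 mm/day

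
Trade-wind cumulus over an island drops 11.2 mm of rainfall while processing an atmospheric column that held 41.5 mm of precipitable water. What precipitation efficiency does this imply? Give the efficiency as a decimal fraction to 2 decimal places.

ε ≈ 0.27

ε = rainfall / PW = 11.2 / 41.5 = 0.27.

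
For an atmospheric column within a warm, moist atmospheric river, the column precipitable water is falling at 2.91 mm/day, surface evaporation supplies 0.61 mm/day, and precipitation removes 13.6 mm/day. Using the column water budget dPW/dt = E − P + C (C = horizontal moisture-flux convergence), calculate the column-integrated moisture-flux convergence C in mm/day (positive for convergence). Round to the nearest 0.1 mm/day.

dPW/dt = -2.91 mm/day.
C = dPW/dt − E + P = (-2.91) − 0.61 + 13.6 = 10.1 mm/day.

C ≈ 10.1 mm/day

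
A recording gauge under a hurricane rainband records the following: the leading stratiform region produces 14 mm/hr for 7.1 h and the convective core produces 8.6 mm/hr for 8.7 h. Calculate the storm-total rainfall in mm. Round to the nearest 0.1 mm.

total ≈ 174.2 mm

Total = Σ Rᵢ Δtᵢ = 14 × 7.1 + 8.6 × 8.7
      = 99.4 + 74.82 = 174.2 mm.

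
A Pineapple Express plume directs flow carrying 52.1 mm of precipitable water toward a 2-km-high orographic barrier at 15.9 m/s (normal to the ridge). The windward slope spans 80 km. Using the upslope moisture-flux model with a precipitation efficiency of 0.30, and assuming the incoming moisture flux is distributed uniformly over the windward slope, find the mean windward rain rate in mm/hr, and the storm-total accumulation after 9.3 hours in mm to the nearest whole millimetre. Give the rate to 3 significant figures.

Incoming column moisture flux per unit ridge length: F = V × PW = 15.9 × 52.1 = 828.39 mm·m/s.
Spread over the 80 km slope with efficiency ε = 0.30: R = ε·F/W = 0.30 × 828.39 / 80000 m = 3.106e-03 mm/s.
R = 3.106e-03 × 3600 = 11.2 mm/hr.
Over 9.3 h: total = 11.2 × 9.3 = 104.16 ≈ 104 mm.

R ≈ 11.2 mm/hr; total ≈ 104 mm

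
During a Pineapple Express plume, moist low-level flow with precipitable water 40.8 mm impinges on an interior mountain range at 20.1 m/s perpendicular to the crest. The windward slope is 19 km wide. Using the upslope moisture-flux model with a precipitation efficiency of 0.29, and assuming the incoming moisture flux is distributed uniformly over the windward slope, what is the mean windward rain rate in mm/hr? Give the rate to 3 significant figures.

R ≈ 45.1 mm/hr

Incoming column moisture flux per unit ridge length: F = V × PW = 20.1 × 40.8 = 820.08 mm·m/s.
Spread over the 19 km slope with efficiency ε = 0.29: R = ε·F/W = 0.29 × 820.08 / 19000 m = 1.252e-02 mm/s.
R = 1.252e-02 × 3600 = 45.1 mm/hr.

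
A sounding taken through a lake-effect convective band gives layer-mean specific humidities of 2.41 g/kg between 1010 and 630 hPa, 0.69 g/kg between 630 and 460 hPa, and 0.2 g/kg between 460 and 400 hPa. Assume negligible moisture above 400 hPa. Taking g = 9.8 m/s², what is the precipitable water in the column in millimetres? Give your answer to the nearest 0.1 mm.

PW ≈ 10.7 mm

Precipitable water is the column-integrated vapour mass per unit area: PW = (1/g) Σ q̄ Δp, with q in kg/kg and Δp in Pa (1 kg/m² of water = 1 mm).
Layer 1010–630 hPa: Δp = 380 hPa = 38000 Pa, q̄ = 0.00241 kg/kg → 0.00241 × 38000 / 9.8 = 9.34 mm
Layer 630–460 hPa: Δp = 170 hPa = 17000 Pa, q̄ = 0.00069 kg/kg → 0.00069 × 17000 / 9.8 = 1.20 mm
Layer 460–400 hPa: Δp = 60 hPa = 6000 Pa, q̄ = 0.0002 kg/kg → 0.0002 × 6000 / 9.8 = 0.12 mm
PW = 9.34 + 1.20 + 0.12 = 10.66 ≈ 10.7 mm.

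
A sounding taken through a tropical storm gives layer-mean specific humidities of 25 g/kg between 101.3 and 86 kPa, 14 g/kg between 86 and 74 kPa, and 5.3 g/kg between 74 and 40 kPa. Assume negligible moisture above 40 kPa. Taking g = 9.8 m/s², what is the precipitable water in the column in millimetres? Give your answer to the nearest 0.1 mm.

Precipitable water is the column-integrated vapour mass per unit area: PW = (1/g) Σ q̄ Δp, with q in kg/kg and Δp in Pa (1 kg/m² of water = 1 mm).
Layer 101.3–86 kPa: Δp = 153 hPa = 15300 Pa, q̄ = 0.025 kg/kg → 0.025 × 15300 / 9.8 = 39.03 mm
Layer 86–74 kPa: Δp = 120 hPa = 12000 Pa, q̄ = 0.014 kg/kg → 0.014 × 12000 / 9.8 = 17.14 mm
Layer 74–40 kPa: Δp = 340 hPa = 34000 Pa, q̄ = 0.0053 kg/kg → 0.0053 × 34000 / 9.8 = 18.39 mm
PW = 39.03 + 17.14 + 18.39 = 74.56 ≈ 74.6 mm.

PW ≈ 74.6 mm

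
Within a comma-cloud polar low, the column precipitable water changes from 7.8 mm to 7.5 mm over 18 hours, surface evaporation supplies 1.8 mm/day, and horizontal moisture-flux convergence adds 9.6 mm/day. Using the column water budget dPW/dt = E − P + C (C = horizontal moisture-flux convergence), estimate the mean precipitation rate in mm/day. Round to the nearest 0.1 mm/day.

dPW/dt = (7.5 − 7.8) mm / (18/24 day) = -0.400 mm/day.
P = E + C − dPW/dt = 1.8 + (9.6) − (-0.400) = 11.8 mm/day.

P ≈ 11.8 mm/day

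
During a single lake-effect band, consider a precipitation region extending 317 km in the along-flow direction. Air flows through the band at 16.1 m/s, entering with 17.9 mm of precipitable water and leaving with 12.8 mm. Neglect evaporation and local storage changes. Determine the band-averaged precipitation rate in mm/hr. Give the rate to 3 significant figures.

R ≈ 0.932 mm/hr

Column moisture flux per unit crosswind length is F = V × PW.
Inflow: F_in = 16.1 × 17.9 = 288.19 mm·m/s
Outflow: F_out = 16.1 × 12.8 = 206.08 mm·m/s
Steady-state rate R = (F_in − F_out)/L = (288.19 − 206.08) / 317000 m = 2.590e-04 mm/s.
R = 2.590e-04 × 3600 = 0.932 mm/hr.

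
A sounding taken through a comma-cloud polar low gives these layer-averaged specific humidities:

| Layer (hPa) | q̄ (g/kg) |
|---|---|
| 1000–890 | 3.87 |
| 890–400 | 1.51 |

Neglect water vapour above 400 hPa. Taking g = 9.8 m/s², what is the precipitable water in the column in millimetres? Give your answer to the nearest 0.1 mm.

Precipitable water is the column-integrated vapour mass per unit area: PW = (1/g) Σ q̄ Δp, with q in kg/kg and Δp in Pa (1 kg/m² of water = 1 mm).
Layer 1000–890 hPa: Δp = 110 hPa = 11000 Pa, q̄ = 0.00387 kg/kg → 0.00387 × 11000 / 9.8 = 4.34 mm
Layer 890–400 hPa: Δp = 490 hPa = 49000 Pa, q̄ = 0.00151 kg/kg → 0.00151 × 49000 / 9.8 = 7.55 mm
PW = 4.34 + 7.55 = 11.89 ≈ 11.9 mm.

PW ≈ 11.9 mm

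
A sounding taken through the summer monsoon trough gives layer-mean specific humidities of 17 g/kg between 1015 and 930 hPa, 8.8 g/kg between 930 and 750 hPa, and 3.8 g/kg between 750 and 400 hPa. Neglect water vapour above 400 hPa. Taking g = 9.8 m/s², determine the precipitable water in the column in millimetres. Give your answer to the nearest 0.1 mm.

Precipitable water is the column-integrated vapour mass per unit area: PW = (1/g) Σ q̄ Δp, with q in kg/kg and Δp in Pa (1 kg/m² of water = 1 mm).
Layer 1015–930 hPa: Δp = 85 hPa = 8500 Pa, q̄ = 0.017 kg/kg → 0.017 × 8500 / 9.8 = 14.74 mm
Layer 930–750 hPa: Δp = 180 hPa = 18000 Pa, q̄ = 0.0088 kg/kg → 0.0088 × 18000 / 9.8 = 16.16 mm
Layer 750–400 hPa: Δp = 350 hPa = 35000 Pa, q̄ = 0.0038 kg/kg → 0.0038 × 35000 / 9.8 = 13.57 mm
PW = 14.74 + 16.16 + 13.57 = 44.47 ≈ 44.5 mm.

PW ≈ 44.5 mm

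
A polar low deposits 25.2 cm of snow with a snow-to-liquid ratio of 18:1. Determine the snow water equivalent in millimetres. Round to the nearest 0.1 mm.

SWE ≈ 14.0 mm

SWE = snow depth / ratio = 25.2 cm / 18 = 1.400 cm = 14.0 mm.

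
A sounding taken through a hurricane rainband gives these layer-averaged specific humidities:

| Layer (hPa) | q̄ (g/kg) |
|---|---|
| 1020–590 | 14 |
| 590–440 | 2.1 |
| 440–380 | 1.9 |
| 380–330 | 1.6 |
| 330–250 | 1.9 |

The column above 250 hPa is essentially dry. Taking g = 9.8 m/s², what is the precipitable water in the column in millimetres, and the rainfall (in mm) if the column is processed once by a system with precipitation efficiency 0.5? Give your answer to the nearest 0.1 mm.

PW ≈ 68.2 mm; rainfall ≈ 34.1 mm

Precipitable water is the column-integrated vapour mass per unit area: PW = (1/g) Σ q̄ Δp, with q in kg/kg and Δp in Pa (1 kg/m² of water = 1 mm).
Layer 1020–590 hPa: Δp = 430 hPa = 43000 Pa, q̄ = 0.014 kg/kg → 0.014 × 43000 / 9.8 = 61.43 mm
Layer 590–440 hPa: Δp = 150 hPa = 15000 Pa, q̄ = 0.0021 kg/kg → 0.0021 × 15000 / 9.8 = 3.21 mm
Layer 440–380 hPa: Δp = 60 hPa = 6000 Pa, q̄ = 0.0019 kg/kg → 0.0019 × 6000 / 9.8 = 1.16 mm
Layer 380–330 hPa: Δp = 50 hPa = 5000 Pa, q̄ = 0.0016 kg/kg → 0.0016 × 5000 / 9.8 = 0.82 mm
Layer 330–250 hPa: Δp = 80 hPa = 8000 Pa, q̄ = 0.0019 kg/kg → 0.0019 × 8000 / 9.8 = 1.55 mm
PW = 61.43 + 3.21 + 1.16 + 0.82 + 1.55 = 68.17 ≈ 68.2 mm.
Rainfall = ε × PW = 0.5 × 68.2 = 34.1 mm.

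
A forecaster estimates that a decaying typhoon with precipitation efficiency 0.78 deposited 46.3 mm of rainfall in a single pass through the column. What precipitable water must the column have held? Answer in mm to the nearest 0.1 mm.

PW = rainfall / ε = 46.3 / 0.78 = 59.4 mm.

PW ≈ 59.4 mm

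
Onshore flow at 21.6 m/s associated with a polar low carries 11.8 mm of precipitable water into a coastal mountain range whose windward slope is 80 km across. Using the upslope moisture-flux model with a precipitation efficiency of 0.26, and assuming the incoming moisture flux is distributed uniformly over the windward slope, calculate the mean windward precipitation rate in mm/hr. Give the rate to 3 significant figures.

R ≈ 2.98 mm/hr

Incoming column moisture flux per unit ridge length: F = V × PW = 21.6 × 11.8 = 254.88 mm·m/s.
Spread over the 80 km slope with efficiency ε = 0.26: R = ε·F/W = 0.26 × 254.88 / 80000 m = 8.284e-04 mm/s.
R = 8.284e-04 × 3600 = 2.98 mm/hr.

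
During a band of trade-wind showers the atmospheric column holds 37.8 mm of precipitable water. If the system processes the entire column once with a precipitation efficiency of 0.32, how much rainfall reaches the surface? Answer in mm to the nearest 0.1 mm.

rainfall ≈ 12.1 mm

Rainfall = ε × PW = 0.32 × 37.8 = 12.1 mm.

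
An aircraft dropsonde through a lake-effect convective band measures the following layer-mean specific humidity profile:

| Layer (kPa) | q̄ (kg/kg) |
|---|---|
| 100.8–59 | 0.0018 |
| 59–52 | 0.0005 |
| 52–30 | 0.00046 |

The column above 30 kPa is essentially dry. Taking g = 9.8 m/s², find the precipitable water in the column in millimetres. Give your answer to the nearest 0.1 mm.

Precipitable water is the column-integrated vapour mass per unit area: PW = (1/g) Σ q̄ Δp, with q in kg/kg and Δp in Pa (1 kg/m² of water = 1 mm).
Layer 100.8–59 kPa: Δp = 418 hPa = 41800 Pa, q̄ = 0.0018 kg/kg → 0.0018 × 41800 / 9.8 = 7.68 mm
Layer 59–52 kPa: Δp = 70 hPa = 7000 Pa, q̄ = 0.0005 kg/kg → 0.0005 × 7000 / 9.8 = 0.36 mm
Layer 52–30 kPa: Δp = 220 hPa = 22000 Pa, q̄ = 0.00046 kg/kg → 0.00046 × 22000 / 9.8 = 1.03 mm
PW = 7.68 + 0.36 + 1.03 = 9.07 ≈ 9.1 mm.

PW ≈ 9.1 mm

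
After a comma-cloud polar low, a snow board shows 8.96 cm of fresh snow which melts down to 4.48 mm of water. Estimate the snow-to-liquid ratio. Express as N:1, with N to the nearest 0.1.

ratio ≈ 20.0

Ratio = snow depth / SWE = 89.6 mm / 4.48 mm = 20.0, i.e. 20.0:1.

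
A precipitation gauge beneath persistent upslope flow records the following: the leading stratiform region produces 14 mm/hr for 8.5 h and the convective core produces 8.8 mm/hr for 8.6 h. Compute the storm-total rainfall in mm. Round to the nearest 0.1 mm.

Total = Σ Rᵢ Δtᵢ = 14 × 8.5 + 8.8 × 8.6
      = 119 + 75.68 = 194.7 mm.

total ≈ 194.7 mm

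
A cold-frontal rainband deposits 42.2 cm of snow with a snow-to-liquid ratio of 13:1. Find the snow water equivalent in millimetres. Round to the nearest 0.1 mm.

SWE ≈ 32.5 mm

SWE = snow depth / ratio = 42.2 cm / 13 = 3.246 cm = 32.5 mm.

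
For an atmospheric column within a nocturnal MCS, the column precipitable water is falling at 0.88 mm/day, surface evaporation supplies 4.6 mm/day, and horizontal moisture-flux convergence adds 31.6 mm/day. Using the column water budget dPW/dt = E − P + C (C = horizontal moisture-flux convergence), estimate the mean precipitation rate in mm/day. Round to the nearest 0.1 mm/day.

dPW/dt = -0.88 mm/day.
P = E + C − dPW/dt = 4.6 + (31.6) − (-0.88) = 37.1 mm/day.

P ≈ 37.1 mm/day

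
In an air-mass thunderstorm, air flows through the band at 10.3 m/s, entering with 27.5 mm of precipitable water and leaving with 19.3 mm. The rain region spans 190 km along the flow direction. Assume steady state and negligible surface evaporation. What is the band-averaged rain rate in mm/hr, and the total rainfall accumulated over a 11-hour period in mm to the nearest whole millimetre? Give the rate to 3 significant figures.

R ≈ 1.60 mm/hr; total ≈ 18 mm

Column moisture flux per unit crosswind length is F = V × PW.
Inflow: F_in = 10.3 × 27.5 = 283.25 mm·m/s
Outflow: F_out = 10.3 × 19.3 = 198.79 mm·m/s
Steady-state rate R = (F_in − F_out)/L = (283.25 − 198.79) / 190000 m = 4.445e-04 mm/s.
R = 4.445e-04 × 3600 = 1.60 mm/hr.
Over 11 h: total = 1.60 × 11 = 17.6 ≈ 18 mm.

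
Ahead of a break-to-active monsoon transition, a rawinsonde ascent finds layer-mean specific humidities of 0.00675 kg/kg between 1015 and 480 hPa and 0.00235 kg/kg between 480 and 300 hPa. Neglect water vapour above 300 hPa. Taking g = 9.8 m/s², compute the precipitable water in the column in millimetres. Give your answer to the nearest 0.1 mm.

Precipitable water is the column-integrated vapour mass per unit area: PW = (1/g) Σ q̄ Δp, with q in kg/kg and Δp in Pa (1 kg/m² of water = 1 mm).
Layer 1015–480 hPa: Δp = 535 hPa = 53500 Pa, q̄ = 0.00675 kg/kg → 0.00675 × 53500 / 9.8 = 36.85 mm
Layer 480–300 hPa: Δp = 180 hPa = 18000 Pa, q̄ = 0.00235 kg/kg → 0.00235 × 18000 / 9.8 = 4.32 mm
PW = 36.85 + 4.32 = 41.17 ≈ 41.2 mm.

PW ≈ 41.2 mm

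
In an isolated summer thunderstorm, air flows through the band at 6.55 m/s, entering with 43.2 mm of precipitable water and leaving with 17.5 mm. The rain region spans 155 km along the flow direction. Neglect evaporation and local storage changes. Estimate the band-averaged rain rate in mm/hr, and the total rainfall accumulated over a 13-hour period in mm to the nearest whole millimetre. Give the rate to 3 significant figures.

R ≈ 3.91 mm/hr; total ≈ 51 mm

Column moisture flux per unit crosswind length is F = V × PW.
Inflow: F_in = 6.55 × 43.2 = 282.96 mm·m/s
Outflow: F_out = 6.55 × 17.5 = 114.625 mm·m/s
Steady-state rate R = (F_in − F_out)/L = (282.96 − 114.625) / 155000 m = 1.086e-03 mm/s.
R = 1.086e-03 × 3600 = 3.91 mm/hr.
Over 13 h: total = 3.91 × 13 = 50.83 ≈ 51 mm.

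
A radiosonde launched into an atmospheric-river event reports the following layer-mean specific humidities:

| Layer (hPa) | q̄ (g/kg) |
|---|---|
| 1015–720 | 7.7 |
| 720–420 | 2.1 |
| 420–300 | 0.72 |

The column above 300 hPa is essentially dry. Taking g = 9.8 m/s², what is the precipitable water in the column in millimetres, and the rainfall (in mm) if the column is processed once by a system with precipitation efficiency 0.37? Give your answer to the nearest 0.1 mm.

PW ≈ 30.5 mm; rainfall ≈ 11.3 mm

Precipitable water is the column-integrated vapour mass per unit area: PW = (1/g) Σ q̄ Δp, with q in kg/kg and Δp in Pa (1 kg/m² of water = 1 mm).
Layer 1015–720 hPa: Δp = 295 hPa = 29500 Pa, q̄ = 0.0077 kg/kg → 0.0077 × 29500 / 9.8 = 23.18 mm
Layer 720–420 hPa: Δp = 300 hPa = 30000 Pa, q̄ = 0.0021 kg/kg → 0.0021 × 30000 / 9.8 = 6.43 mm
Layer 420–300 hPa: Δp = 120 hPa = 12000 Pa, q̄ = 0.00072 kg/kg → 0.00072 × 12000 / 9.8 = 0.88 mm
PW = 23.18 + 6.43 + 0.88 = 30.49 ≈ 30.5 mm.
Rainfall = ε × PW = 0.37 × 30.5 = 11.3 mm.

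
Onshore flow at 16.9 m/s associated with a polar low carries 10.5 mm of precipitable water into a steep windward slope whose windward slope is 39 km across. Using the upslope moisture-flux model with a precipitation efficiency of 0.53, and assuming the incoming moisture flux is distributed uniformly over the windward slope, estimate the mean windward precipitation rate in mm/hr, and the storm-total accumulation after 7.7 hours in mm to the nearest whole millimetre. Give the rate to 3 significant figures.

R ≈ 8.68 mm/hr; total ≈ 67 mm

Incoming column moisture flux per unit ridge length: F = V × PW = 16.9 × 10.5 = 177.45 mm·m/s.
Spread over the 39 km slope with efficiency ε = 0.53: R = ε·F/W = 0.53 × 177.45 / 39000 m = 2.411e-03 mm/s.
R = 2.411e-03 × 3600 = 8.68 mm/hr.
Over 7.7 h: total = 8.68 × 7.7 = 66.836 ≈ 67 mm.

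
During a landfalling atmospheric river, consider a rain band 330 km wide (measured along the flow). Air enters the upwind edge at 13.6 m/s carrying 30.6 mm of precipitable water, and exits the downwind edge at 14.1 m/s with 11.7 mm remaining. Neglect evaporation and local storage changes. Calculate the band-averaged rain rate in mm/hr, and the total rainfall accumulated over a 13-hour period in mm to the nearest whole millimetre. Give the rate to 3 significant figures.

Column moisture flux per unit crosswind length is F = V × PW.
Inflow: F_in = 13.6 × 30.6 = 416.16 mm·m/s
Outflow: F_out = 14.1 × 11.7 = 164.97 mm·m/s
Steady-state rate R = (F_in − F_out)/L = (416.16 − 164.97) / 330000 m = 7.612e-04 mm/s.
R = 7.612e-04 × 3600 = 2.74 mm/hr.
Over 13 h: total = 2.74 × 13 = 35.62 ≈ 36 mm.

R ≈ 2.74 mm/hr; total ≈ 36 mm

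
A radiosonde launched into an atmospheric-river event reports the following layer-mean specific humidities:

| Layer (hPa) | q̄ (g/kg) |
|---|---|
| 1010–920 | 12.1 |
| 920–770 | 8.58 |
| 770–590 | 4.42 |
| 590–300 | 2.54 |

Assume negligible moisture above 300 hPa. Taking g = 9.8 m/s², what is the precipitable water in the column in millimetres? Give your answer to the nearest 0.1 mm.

PW ≈ 39.9 mm

Precipitable water is the column-integrated vapour mass per unit area: PW = (1/g) Σ q̄ Δp, with q in kg/kg and Δp in Pa (1 kg/m² of water = 1 mm).
Layer 1010–920 hPa: Δp = 90 hPa = 9000 Pa, q̄ = 0.0121 kg/kg → 0.0121 × 9000 / 9.8 = 11.11 mm
Layer 920–770 hPa: Δp = 150 hPa = 15000 Pa, q̄ = 0.00858 kg/kg → 0.00858 × 15000 / 9.8 = 13.13 mm
Layer 770–590 hPa: Δp = 180 hPa = 18000 Pa, q̄ = 0.00442 kg/kg → 0.00442 × 18000 / 9.8 = 8.12 mm
Layer 590–300 hPa: Δp = 290 hPa = 29000 Pa, q̄ = 0.00254 kg/kg → 0.00254 × 29000 / 9.8 = 7.52 mm
PW = 11.11 + 13.13 + 8.12 + 7.52 = 39.88 ≈ 39.9 mm.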